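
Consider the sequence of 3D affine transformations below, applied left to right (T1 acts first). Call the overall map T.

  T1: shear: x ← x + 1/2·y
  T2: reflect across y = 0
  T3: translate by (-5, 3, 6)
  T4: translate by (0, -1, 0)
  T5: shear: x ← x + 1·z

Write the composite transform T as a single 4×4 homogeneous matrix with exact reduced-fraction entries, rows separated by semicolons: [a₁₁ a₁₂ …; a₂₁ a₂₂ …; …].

T = [1 1/2 1 1; 0 -1 0 2; 0 0 1 6; 0 0 0 1]

T1 = [1 1/2 0 0; 0 1 0 0; 0 0 1 0; 0 0 0 1]
T2·T1 = [1 1/2 0 0; 0 -1 0 0; 0 0 1 0; 0 0 0 1]
T3·…·T1 = [1 1/2 0 -5; 0 -1 0 3; 0 0 1 6; 0 0 0 1]
T4·…·T1 = [1 1/2 0 -5; 0 -1 0 2; 0 0 1 6; 0 0 0 1]
T5·…·T1 = [1 1/2 1 1; 0 -1 0 2; 0 0 1 6; 0 0 0 1]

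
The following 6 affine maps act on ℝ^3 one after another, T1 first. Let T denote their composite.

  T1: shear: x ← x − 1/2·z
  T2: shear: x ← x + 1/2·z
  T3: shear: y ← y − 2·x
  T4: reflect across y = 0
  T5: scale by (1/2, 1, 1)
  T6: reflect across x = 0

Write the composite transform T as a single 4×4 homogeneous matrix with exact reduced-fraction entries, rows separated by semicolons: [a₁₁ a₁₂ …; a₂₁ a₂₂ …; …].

T = [-1/2 0 0 0; 2 -1 0 0; 0 0 1 0; 0 0 0 1]

T1 = [1 0 -1/2 0; 0 1 0 0; 0 0 1 0; 0 0 0 1]
T2·T1 = [1 0 0 0; 0 1 0 0; 0 0 1 0; 0 0 0 1]
T3·…·T1 = [1 0 0 0; -2 1 0 0; 0 0 1 0; 0 0 0 1]
T4·…·T1 = [1 0 0 0; 2 -1 0 0; 0 0 1 0; 0 0 0 1]
T5·…·T1 = [1/2 0 0 0; 2 -1 0 0; 0 0 1 0; 0 0 0 1]
T6·…·T1 = [-1/2 0 0 0; 2 -1 0 0; 0 0 1 0; 0 0 0 1]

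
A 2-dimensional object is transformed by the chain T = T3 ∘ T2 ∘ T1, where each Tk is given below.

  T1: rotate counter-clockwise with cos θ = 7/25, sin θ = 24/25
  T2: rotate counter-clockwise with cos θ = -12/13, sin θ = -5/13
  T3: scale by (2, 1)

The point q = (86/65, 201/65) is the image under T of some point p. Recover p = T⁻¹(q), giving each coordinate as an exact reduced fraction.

T1 = [7/25 -24/25 0; 24/25 7/25 0; 0 0 1]
T2·T1 = [36/325 323/325 0; -323/325 36/325 0; 0 0 1]
T3·…·T1 = [72/325 646/325 0; -323/325 36/325 0; 0 0 1]
det M = 2; M⁻¹ = [18/325 -323/325 0; 323/650 36/325 0; 0 0 1]
M⁻¹ · (86/65, 201/65)ᵀ = (-3, 1)ᵀ

p = (-3, 1)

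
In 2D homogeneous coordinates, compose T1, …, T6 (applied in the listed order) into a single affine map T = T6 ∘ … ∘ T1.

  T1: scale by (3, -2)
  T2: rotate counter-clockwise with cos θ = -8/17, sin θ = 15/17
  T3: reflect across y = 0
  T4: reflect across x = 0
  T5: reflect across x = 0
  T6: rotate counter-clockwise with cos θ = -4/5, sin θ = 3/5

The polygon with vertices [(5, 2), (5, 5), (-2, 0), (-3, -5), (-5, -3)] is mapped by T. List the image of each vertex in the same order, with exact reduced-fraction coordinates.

image vertices: (1011/85, 848/85), (159/17, 262/17), (-462/85, -216/85), (-333/85, -1094/85), (-939/85, -1002/85)

T1 scale by (3, -2): (5, 2) → (15, -4); (5, 5) → (15, -10); (-2, 0) → (-6, 0); (-3, -5) → (-9, 10); (-5, -3) → (-15, 6)
T2 rotate counter-clockwise with cos θ = -8/17, sin θ = 15/17: (15, -4) → (-60/17, 257/17); (15, -10) → (30/17, 305/17); (-6, 0) → (48/17, -90/17); (-9, 10) → (-78/17, -215/17); (-15, 6) → (30/17, -273/17)
T3 reflect across y = 0: (-60/17, 257/17) → (-60/17, -257/17); (30/17, 305/17) → (30/17, -305/17); (48/17, -90/17) → (48/17, 90/17); (-78/17, -215/17) → (-78/17, 215/17); (30/17, -273/17) → (30/17, 273/17)
T4 reflect across x = 0: (-60/17, -257/17) → (60/17, -257/17); (30/17, -305/17) → (-30/17, -305/17); (48/17, 90/17) → (-48/17, 90/17); (-78/17, 215/17) → (78/17, 215/17); (30/17, 273/17) → (-30/17, 273/17)
T5 reflect across x = 0: (60/17, -257/17) → (-60/17, -257/17); (-30/17, -305/17) → (30/17, -305/17); (-48/17, 90/17) → (48/17, 90/17); (78/17, 215/17) → (-78/17, 215/17); (-30/17, 273/17) → (30/17, 273/17)
T6 rotate counter-clockwise with cos θ = -4/5, sin θ = 3/5: (-60/17, -257/17) → (1011/85, 848/85); (30/17, -305/17) → (159/17, 262/17); (48/17, 90/17) → (-462/85, -216/85); (-78/17, 215/17) → (-333/85, -1094/85); (30/17, 273/17) → (-939/85, -1002/85)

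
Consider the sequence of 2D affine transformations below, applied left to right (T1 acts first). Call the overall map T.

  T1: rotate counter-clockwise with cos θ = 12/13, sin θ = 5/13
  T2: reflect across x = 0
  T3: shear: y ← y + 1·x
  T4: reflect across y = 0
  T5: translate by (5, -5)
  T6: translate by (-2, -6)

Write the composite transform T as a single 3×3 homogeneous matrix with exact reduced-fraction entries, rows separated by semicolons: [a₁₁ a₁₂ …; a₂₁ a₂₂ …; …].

T = [-12/13 5/13 3; 7/13 -17/13 -11; 0 0 1]

T1 = [12/13 -5/13 0; 5/13 12/13 0; 0 0 1]
T2·T1 = [-12/13 5/13 0; 5/13 12/13 0; 0 0 1]
T3·…·T1 = [-12/13 5/13 0; -7/13 17/13 0; 0 0 1]
T4·…·T1 = [-12/13 5/13 0; 7/13 -17/13 0; 0 0 1]
T5·…·T1 = [-12/13 5/13 5; 7/13 -17/13 -5; 0 0 1]
T6·…·T1 = [-12/13 5/13 3; 7/13 -17/13 -11; 0 0 1]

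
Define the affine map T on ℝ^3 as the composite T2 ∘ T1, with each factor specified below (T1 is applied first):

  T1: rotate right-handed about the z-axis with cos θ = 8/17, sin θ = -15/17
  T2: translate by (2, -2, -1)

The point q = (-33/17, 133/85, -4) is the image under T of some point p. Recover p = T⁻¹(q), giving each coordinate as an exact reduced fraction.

T1 = [8/17 15/17 0 0; -15/17 8/17 0 0; 0 0 1 0; 0 0 0 1]
T2·T1 = [8/17 15/17 0 2; -15/17 8/17 0 -2; 0 0 1 -1; 0 0 0 1]
det M = 1; M⁻¹ = [8/17 -15/17 0 -46/17; 15/17 8/17 0 -14/17; 0 0 1 1; 0 0 0 1]
M⁻¹ · (-33/17, 133/85, -4)ᵀ = (-5, -9/5, -3)ᵀ

p = (-5, -9/5, -3)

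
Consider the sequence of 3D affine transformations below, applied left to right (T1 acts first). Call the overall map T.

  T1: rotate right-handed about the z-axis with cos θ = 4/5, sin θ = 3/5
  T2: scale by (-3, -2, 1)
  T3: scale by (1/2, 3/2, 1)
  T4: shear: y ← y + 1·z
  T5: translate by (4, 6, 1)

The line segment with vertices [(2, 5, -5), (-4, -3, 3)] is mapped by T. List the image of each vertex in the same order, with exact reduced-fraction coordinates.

image vertices: (61/10, -73/5, -4), (61/10, 117/5, 4)

T1 rotate right-handed about the z-axis with cos θ = 4/5, sin θ = 3/5: (2, 5, -5) → (-7/5, 26/5, -5); (-4, -3, 3) → (-7/5, -24/5, 3)
T2 scale by (-3, -2, 1): (-7/5, 26/5, -5) → (21/5, -52/5, -5); (-7/5, -24/5, 3) → (21/5, 48/5, 3)
T3 scale by (1/2, 3/2, 1): (21/5, -52/5, -5) → (21/10, -78/5, -5); (21/5, 48/5, 3) → (21/10, 72/5, 3)
T4 shear: y ← y + 1·z: (21/10, -78/5, -5) → (21/10, -103/5, -5); (21/10, 72/5, 3) → (21/10, 87/5, 3)
T5 translate by (4, 6, 1): (21/10, -103/5, -5) → (61/10, -73/5, -4); (21/10, 87/5, 3) → (61/10, 117/5, 4)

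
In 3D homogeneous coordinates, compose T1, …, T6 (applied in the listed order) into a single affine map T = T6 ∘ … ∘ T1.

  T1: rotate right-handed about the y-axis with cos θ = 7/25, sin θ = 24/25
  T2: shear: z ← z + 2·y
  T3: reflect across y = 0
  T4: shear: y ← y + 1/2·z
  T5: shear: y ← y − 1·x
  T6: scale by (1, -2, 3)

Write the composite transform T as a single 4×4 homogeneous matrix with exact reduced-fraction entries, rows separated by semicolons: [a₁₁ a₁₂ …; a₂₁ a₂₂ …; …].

T1 = [7/25 0 24/25 0; 0 1 0 0; -24/25 0 7/25 0; 0 0 0 1]
T2·T1 = [7/25 0 24/25 0; 0 1 0 0; -24/25 2 7/25 0; 0 0 0 1]
T3·…·T1 = [7/25 0 24/25 0; 0 -1 0 0; -24/25 2 7/25 0; 0 0 0 1]
T4·…·T1 = [7/25 0 24/25 0; -12/25 0 7/50 0; -24/25 2 7/25 0; 0 0 0 1]
T5·…·T1 = [7/25 0 24/25 0; -19/25 0 -41/50 0; -24/25 2 7/25 0; 0 0 0 1]
T6·…·T1 = [7/25 0 24/25 0; 38/25 0 41/25 0; -72/25 6 21/25 0; 0 0 0 1]

T = [7/25 0 24/25 0; 38/25 0 41/25 0; -72/25 6 21/25 0; 0 0 0 1]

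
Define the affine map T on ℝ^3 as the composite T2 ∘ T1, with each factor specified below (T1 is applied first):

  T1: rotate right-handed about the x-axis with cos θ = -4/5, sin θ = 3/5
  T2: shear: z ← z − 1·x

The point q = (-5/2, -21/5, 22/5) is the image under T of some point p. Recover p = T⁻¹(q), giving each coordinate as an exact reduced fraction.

T1 = [1 0 0 0; 0 -4/5 -3/5 0; 0 3/5 -4/5 0; 0 0 0 1]
T2·T1 = [1 0 0 0; 0 -4/5 -3/5 0; -1 3/5 -4/5 0; 0 0 0 1]
det M = 1; M⁻¹ = [1 0 0 0; 3/5 -4/5 3/5 0; -4/5 -3/5 -4/5 0; 0 0 0 1]
M⁻¹ · (-5/2, -21/5, 22/5)ᵀ = (-5/2, 9/2, 1)ᵀ

p = (-5/2, 9/2, 1)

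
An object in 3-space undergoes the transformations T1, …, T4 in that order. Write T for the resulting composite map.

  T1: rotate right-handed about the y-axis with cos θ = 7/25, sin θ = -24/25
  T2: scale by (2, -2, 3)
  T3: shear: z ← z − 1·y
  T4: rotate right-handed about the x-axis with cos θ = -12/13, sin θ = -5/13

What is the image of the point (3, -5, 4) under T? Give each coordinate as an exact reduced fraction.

T1 rotate right-handed about the y-axis with cos θ = 7/25, sin θ = -24/25: (3, -5, 4) → (-3, -5, 4)
T2 scale by (2, -2, 3): (-3, -5, 4) → (-6, 10, 12)
T3 shear: z ← z − 1·y: (-6, 10, 12) → (-6, 10, 2)
T4 rotate right-handed about the x-axis with cos θ = -12/13, sin θ = -5/13: (-6, 10, 2) → (-6, -110/13, -74/13)

T(p) = (-6, -110/13, -74/13)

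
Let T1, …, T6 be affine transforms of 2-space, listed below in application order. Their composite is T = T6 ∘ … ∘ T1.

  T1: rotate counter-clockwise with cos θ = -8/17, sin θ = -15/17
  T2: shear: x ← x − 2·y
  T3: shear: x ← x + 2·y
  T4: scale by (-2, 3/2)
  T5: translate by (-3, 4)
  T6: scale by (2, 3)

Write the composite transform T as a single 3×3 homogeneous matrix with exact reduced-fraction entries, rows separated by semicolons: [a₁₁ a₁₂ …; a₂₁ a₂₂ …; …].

T1 = [-8/17 15/17 0; -15/17 -8/17 0; 0 0 1]
T2·T1 = [22/17 31/17 0; -15/17 -8/17 0; 0 0 1]
T3·…·T1 = [-8/17 15/17 0; -15/17 -8/17 0; 0 0 1]
T4·…·T1 = [16/17 -30/17 0; -45/34 -12/17 0; 0 0 1]
T5·…·T1 = [16/17 -30/17 -3; -45/34 -12/17 4; 0 0 1]
T6·…·T1 = [32/17 -60/17 -6; -135/34 -36/17 12; 0 0 1]

T = [32/17 -60/17 -6; -135/34 -36/17 12; 0 0 1]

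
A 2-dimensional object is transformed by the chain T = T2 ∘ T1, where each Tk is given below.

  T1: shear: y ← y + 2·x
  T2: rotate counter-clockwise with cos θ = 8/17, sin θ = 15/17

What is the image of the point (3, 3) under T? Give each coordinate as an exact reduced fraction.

T1 shear: y ← y + 2·x: (3, 3) → (3, 9)
T2 rotate counter-clockwise with cos θ = 8/17, sin θ = 15/17: (3, 9) → (-111/17, 117/17)

T(p) = (-111/17, 117/17)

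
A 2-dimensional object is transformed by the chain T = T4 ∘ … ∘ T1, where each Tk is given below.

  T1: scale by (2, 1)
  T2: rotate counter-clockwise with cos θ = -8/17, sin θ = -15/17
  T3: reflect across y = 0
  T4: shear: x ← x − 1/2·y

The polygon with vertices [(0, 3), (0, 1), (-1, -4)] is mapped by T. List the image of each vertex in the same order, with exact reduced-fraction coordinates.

image vertices: (33/17, 24/17), (11/17, 8/17), (-13/17, -62/17)

T1 scale by (2, 1): (0, 3) → (0, 3); (0, 1) → (0, 1); (-1, -4) → (-2, -4)
T2 rotate counter-clockwise with cos θ = -8/17, sin θ = -15/17: (0, 3) → (45/17, -24/17); (0, 1) → (15/17, -8/17); (-2, -4) → (-44/17, 62/17)
T3 reflect across y = 0: (45/17, -24/17) → (45/17, 24/17); (15/17, -8/17) → (15/17, 8/17); (-44/17, 62/17) → (-44/17, -62/17)
T4 shear: x ← x − 1/2·y: (45/17, 24/17) → (33/17, 24/17); (15/17, 8/17) → (11/17, 8/17); (-44/17, -62/17) → (-13/17, -62/17)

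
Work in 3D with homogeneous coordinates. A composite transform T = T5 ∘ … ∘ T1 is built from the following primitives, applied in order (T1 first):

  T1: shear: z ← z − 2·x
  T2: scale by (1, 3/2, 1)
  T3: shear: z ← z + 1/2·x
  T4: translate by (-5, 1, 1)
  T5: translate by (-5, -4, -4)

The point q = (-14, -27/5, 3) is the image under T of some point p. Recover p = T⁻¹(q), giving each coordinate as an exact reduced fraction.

p = (-4, -8/5, 0)

T1 = [1 0 0 0; 0 1 0 0; -2 0 1 0; 0 0 0 1]
T2·T1 = [1 0 0 0; 0 3/2 0 0; -2 0 1 0; 0 0 0 1]
T3·…·T1 = [1 0 0 0; 0 3/2 0 0; -3/2 0 1 0; 0 0 0 1]
T4·…·T1 = [1 0 0 -5; 0 3/2 0 1; -3/2 0 1 1; 0 0 0 1]
T5·…·T1 = [1 0 0 -10; 0 3/2 0 -3; -3/2 0 1 -3; 0 0 0 1]
det M = 3/2; M⁻¹ = [1 0 0 10; 0 2/3 0 2; 3/2 0 1 18; 0 0 0 1]
M⁻¹ · (-14, -27/5, 3)ᵀ = (-4, -8/5, 0)ᵀ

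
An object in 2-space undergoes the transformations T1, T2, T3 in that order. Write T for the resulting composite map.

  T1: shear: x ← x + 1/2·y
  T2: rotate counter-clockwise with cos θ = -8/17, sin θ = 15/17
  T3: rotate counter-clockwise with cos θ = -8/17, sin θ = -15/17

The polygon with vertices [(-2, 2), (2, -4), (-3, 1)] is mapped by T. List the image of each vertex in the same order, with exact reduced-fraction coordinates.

T1 shear: x ← x + 1/2·y: (-2, 2) → (-1, 2); (2, -4) → (0, -4); (-3, 1) → (-5/2, 1)
T2 rotate counter-clockwise with cos θ = -8/17, sin θ = 15/17: (-1, 2) → (-22/17, -31/17); (0, -4) → (60/17, 32/17); (-5/2, 1) → (5/17, -91/34)
T3 rotate counter-clockwise with cos θ = -8/17, sin θ = -15/17: (-22/17, -31/17) → (-1, 2); (60/17, 32/17) → (0, -4); (5/17, -91/34) → (-5/2, 1)

image vertices: (-1, 2), (0, -4), (-5/2, 1)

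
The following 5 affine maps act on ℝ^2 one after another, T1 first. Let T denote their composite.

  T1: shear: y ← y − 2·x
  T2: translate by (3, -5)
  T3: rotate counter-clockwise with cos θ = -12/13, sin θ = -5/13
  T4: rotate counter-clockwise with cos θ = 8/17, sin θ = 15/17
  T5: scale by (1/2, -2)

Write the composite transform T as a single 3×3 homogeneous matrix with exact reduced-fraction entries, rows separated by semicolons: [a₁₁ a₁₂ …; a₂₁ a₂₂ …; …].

T = [-461/442 110/221 -1163/442; 356/221 42/221 1110/221; 0 0 1]

T1 = [1 0 0; -2 1 0; 0 0 1]
T2·T1 = [1 0 3; -2 1 -5; 0 0 1]
T3·…·T1 = [-22/13 5/13 -61/13; 19/13 -12/13 45/13; 0 0 1]
T4·…·T1 = [-461/221 220/221 -1163/221; -178/221 -21/221 -555/221; 0 0 1]
T5·…·T1 = [-461/442 110/221 -1163/442; 356/221 42/221 1110/221; 0 0 1]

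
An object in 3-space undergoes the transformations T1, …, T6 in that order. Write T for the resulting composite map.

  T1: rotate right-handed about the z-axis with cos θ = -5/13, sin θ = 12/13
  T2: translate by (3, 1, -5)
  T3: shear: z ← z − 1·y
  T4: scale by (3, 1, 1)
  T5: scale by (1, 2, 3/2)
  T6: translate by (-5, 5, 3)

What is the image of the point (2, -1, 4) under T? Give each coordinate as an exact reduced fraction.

T(p) = (58/13, 149/13, -87/26)

T1 rotate right-handed about the z-axis with cos θ = -5/13, sin θ = 12/13: (2, -1, 4) → (2/13, 29/13, 4)
T2 translate by (3, 1, -5): (2/13, 29/13, 4) → (41/13, 42/13, -1)
T3 shear: z ← z − 1·y: (41/13, 42/13, -1) → (41/13, 42/13, -55/13)
T4 scale by (3, 1, 1): (41/13, 42/13, -55/13) → (123/13, 42/13, -55/13)
T5 scale by (1, 2, 3/2): (123/13, 42/13, -55/13) → (123/13, 84/13, -165/26)
T6 translate by (-5, 5, 3): (123/13, 84/13, -165/26) → (58/13, 149/13, -87/26)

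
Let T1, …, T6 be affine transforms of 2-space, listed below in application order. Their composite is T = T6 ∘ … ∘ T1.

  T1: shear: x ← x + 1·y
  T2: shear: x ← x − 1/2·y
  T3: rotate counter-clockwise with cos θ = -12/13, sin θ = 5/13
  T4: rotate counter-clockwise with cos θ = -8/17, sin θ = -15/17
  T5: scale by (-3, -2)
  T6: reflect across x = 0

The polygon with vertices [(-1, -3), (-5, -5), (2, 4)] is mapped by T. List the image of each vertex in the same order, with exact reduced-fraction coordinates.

image vertices: (-45/442, 1726/221), (-3495/442, 3810/221), (372/221, -2488/221)

T1 shear: x ← x + 1·y: (-1, -3) → (-4, -3); (-5, -5) → (-10, -5); (2, 4) → (6, 4)
T2 shear: x ← x − 1/2·y: (-4, -3) → (-5/2, -3); (-10, -5) → (-15/2, -5); (6, 4) → (4, 4)
T3 rotate counter-clockwise with cos θ = -12/13, sin θ = 5/13: (-5/2, -3) → (45/13, 47/26); (-15/2, -5) → (115/13, 45/26); (4, 4) → (-68/13, -28/13)
T4 rotate counter-clockwise with cos θ = -8/17, sin θ = -15/17: (45/13, 47/26) → (-15/442, -863/221); (115/13, 45/26) → (-1165/442, -1905/221); (-68/13, -28/13) → (124/221, 1244/221)
T5 scale by (-3, -2): (-15/442, -863/221) → (45/442, 1726/221); (-1165/442, -1905/221) → (3495/442, 3810/221); (124/221, 1244/221) → (-372/221, -2488/221)
T6 reflect across x = 0: (45/442, 1726/221) → (-45/442, 1726/221); (3495/442, 3810/221) → (-3495/442, 3810/221); (-372/221, -2488/221) → (372/221, -2488/221)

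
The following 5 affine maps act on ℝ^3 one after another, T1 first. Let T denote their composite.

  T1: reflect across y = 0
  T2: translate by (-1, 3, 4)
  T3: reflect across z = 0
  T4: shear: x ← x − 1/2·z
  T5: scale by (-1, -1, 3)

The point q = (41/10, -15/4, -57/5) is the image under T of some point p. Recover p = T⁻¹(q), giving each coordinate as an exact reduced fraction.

T1 = [1 0 0 0; 0 -1 0 0; 0 0 1 0; 0 0 0 1]
T2·T1 = [1 0 0 -1; 0 -1 0 3; 0 0 1 4; 0 0 0 1]
T3·…·T1 = [1 0 0 -1; 0 -1 0 3; 0 0 -1 -4; 0 0 0 1]
T4·…·T1 = [1 0 1/2 1; 0 -1 0 3; 0 0 -1 -4; 0 0 0 1]
T5·…·T1 = [-1 0 -1/2 -1; 0 1 0 -3; 0 0 -3 -12; 0 0 0 1]
det M = 3; M⁻¹ = [-1 0 1/6 1; 0 1 0 3; 0 0 -1/3 -4; 0 0 0 1]
M⁻¹ · (41/10, -15/4, -57/5)ᵀ = (-5, -3/4, -1/5)ᵀ

p = (-5, -3/4, -1/5)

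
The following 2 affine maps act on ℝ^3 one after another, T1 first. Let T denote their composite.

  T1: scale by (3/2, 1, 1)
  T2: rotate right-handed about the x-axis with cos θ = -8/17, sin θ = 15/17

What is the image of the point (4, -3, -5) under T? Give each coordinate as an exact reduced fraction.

T1 scale by (3/2, 1, 1): (4, -3, -5) → (6, -3, -5)
T2 rotate right-handed about the x-axis with cos θ = -8/17, sin θ = 15/17: (6, -3, -5) → (6, 99/17, -5/17)

T(p) = (6, 99/17, -5/17)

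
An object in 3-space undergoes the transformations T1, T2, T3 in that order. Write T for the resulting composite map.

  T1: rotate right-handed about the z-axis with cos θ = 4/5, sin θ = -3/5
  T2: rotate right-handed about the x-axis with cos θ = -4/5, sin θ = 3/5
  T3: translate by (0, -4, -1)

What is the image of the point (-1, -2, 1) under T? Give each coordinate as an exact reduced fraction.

T(p) = (-2, -19/5, -12/5)

T1 rotate right-handed about the z-axis with cos θ = 4/5, sin θ = -3/5: (-1, -2, 1) → (-2, -1, 1)
T2 rotate right-handed about the x-axis with cos θ = -4/5, sin θ = 3/5: (-2, -1, 1) → (-2, 1/5, -7/5)
T3 translate by (0, -4, -1): (-2, 1/5, -7/5) → (-2, -19/5, -12/5)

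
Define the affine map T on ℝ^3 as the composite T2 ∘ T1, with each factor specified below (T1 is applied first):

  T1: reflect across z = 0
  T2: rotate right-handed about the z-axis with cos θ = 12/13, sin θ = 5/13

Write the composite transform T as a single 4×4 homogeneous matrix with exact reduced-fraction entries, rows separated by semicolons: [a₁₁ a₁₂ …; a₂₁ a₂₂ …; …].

T = [12/13 -5/13 0 0; 5/13 12/13 0 0; 0 0 -1 0; 0 0 0 1]

T1 = [1 0 0 0; 0 1 0 0; 0 0 -1 0; 0 0 0 1]
T2·T1 = [12/13 -5/13 0 0; 5/13 12/13 0 0; 0 0 -1 0; 0 0 0 1]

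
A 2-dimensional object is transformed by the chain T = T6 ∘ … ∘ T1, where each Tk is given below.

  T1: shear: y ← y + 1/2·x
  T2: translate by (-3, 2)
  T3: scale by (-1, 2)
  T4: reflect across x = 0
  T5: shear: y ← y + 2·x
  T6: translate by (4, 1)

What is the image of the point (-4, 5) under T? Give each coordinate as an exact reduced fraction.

T(p) = (-3, -3)

T1 shear: y ← y + 1/2·x: (-4, 5) → (-4, 3)
T2 translate by (-3, 2): (-4, 3) → (-7, 5)
T3 scale by (-1, 2): (-7, 5) → (7, 10)
T4 reflect across x = 0: (7, 10) → (-7, 10)
T5 shear: y ← y + 2·x: (-7, 10) → (-7, -4)
T6 translate by (4, 1): (-7, -4) → (-3, -3)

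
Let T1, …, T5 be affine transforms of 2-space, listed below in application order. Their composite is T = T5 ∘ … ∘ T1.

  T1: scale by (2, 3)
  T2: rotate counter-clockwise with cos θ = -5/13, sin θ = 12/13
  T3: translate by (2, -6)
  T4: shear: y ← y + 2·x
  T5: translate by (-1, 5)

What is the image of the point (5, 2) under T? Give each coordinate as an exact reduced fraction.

T(p) = (-109/13, -115/13)

T1 scale by (2, 3): (5, 2) → (10, 6)
T2 rotate counter-clockwise with cos θ = -5/13, sin θ = 12/13: (10, 6) → (-122/13, 90/13)
T3 translate by (2, -6): (-122/13, 90/13) → (-96/13, 12/13)
T4 shear: y ← y + 2·x: (-96/13, 12/13) → (-96/13, -180/13)
T5 translate by (-1, 5): (-96/13, -180/13) → (-109/13, -115/13)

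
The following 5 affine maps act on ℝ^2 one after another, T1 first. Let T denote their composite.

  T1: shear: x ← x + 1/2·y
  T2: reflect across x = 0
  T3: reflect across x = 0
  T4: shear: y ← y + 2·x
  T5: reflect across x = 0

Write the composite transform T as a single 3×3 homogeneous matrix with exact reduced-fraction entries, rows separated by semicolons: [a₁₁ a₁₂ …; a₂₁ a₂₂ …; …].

T = [-1 -1/2 0; 2 2 0; 0 0 1]

T1 = [1 1/2 0; 0 1 0; 0 0 1]
T2·T1 = [-1 -1/2 0; 0 1 0; 0 0 1]
T3·…·T1 = [1 1/2 0; 0 1 0; 0 0 1]
T4·…·T1 = [1 1/2 0; 2 2 0; 0 0 1]
T5·…·T1 = [-1 -1/2 0; 2 2 0; 0 0 1]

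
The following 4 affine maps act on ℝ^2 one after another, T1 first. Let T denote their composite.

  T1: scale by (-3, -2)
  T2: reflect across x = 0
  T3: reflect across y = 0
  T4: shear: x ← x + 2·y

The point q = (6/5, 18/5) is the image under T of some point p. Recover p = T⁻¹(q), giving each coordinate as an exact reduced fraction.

p = (-2, 9/5)

T1 = [-3 0 0; 0 -2 0; 0 0 1]
T2·T1 = [3 0 0; 0 -2 0; 0 0 1]
T3·…·T1 = [3 0 0; 0 2 0; 0 0 1]
T4·…·T1 = [3 4 0; 0 2 0; 0 0 1]
det M = 6; M⁻¹ = [1/3 -2/3 0; 0 1/2 0; 0 0 1]
M⁻¹ · (6/5, 18/5)ᵀ = (-2, 9/5)ᵀ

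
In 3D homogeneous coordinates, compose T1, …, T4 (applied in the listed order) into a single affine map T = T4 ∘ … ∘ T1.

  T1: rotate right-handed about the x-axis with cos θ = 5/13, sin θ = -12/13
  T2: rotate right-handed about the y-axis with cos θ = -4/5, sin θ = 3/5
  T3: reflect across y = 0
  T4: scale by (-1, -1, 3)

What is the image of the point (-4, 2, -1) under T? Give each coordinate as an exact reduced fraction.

T1 rotate right-handed about the x-axis with cos θ = 5/13, sin θ = -12/13: (-4, 2, -1) → (-4, -2/13, -29/13)
T2 rotate right-handed about the y-axis with cos θ = -4/5, sin θ = 3/5: (-4, -2/13, -29/13) → (121/65, -2/13, 272/65)
T3 reflect across y = 0: (121/65, -2/13, 272/65) → (121/65, 2/13, 272/65)
T4 scale by (-1, -1, 3): (121/65, 2/13, 272/65) → (-121/65, -2/13, 816/65)

T(p) = (-121/65, -2/13, 816/65)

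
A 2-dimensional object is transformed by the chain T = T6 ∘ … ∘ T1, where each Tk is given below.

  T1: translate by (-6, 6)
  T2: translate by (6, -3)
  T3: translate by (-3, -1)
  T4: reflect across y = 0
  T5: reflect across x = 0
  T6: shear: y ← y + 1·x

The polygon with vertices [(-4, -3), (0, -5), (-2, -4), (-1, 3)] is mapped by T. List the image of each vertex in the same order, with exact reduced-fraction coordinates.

image vertices: (7, 8), (3, 6), (5, 7), (4, -1)

T1 translate by (-6, 6): (-4, -3) → (-10, 3); (0, -5) → (-6, 1); (-2, -4) → (-8, 2); (-1, 3) → (-7, 9)
T2 translate by (6, -3): (-10, 3) → (-4, 0); (-6, 1) → (0, -2); (-8, 2) → (-2, -1); (-7, 9) → (-1, 6)
T3 translate by (-3, -1): (-4, 0) → (-7, -1); (0, -2) → (-3, -3); (-2, -1) → (-5, -2); (-1, 6) → (-4, 5)
T4 reflect across y = 0: (-7, -1) → (-7, 1); (-3, -3) → (-3, 3); (-5, -2) → (-5, 2); (-4, 5) → (-4, -5)
T5 reflect across x = 0: (-7, 1) → (7, 1); (-3, 3) → (3, 3); (-5, 2) → (5, 2); (-4, -5) → (4, -5)
T6 shear: y ← y + 1·x: (7, 1) → (7, 8); (3, 3) → (3, 6); (5, 2) → (5, 7); (4, -5) → (4, -1)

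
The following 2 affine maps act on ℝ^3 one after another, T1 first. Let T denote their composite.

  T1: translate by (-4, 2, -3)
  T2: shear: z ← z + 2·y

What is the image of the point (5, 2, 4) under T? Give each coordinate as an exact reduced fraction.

T1 translate by (-4, 2, -3): (5, 2, 4) → (1, 4, 1)
T2 shear: z ← z + 2·y: (1, 4, 1) → (1, 4, 9)

T(p) = (1, 4, 9)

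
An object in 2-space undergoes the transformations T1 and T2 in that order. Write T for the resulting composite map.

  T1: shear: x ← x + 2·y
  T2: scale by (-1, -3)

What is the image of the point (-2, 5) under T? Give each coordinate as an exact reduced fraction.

T(p) = (-8, -15)

T1 shear: x ← x + 2·y: (-2, 5) → (8, 5)
T2 scale by (-1, -3): (8, 5) → (-8, -15)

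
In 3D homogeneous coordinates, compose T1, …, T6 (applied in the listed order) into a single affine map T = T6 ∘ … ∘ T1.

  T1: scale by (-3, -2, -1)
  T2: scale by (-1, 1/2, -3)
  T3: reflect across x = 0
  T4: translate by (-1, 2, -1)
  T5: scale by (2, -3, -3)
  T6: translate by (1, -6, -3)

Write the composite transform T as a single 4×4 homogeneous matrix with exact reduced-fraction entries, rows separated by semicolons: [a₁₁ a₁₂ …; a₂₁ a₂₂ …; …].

T1 = [-3 0 0 0; 0 -2 0 0; 0 0 -1 0; 0 0 0 1]
T2·T1 = [3 0 0 0; 0 -1 0 0; 0 0 3 0; 0 0 0 1]
T3·…·T1 = [-3 0 0 0; 0 -1 0 0; 0 0 3 0; 0 0 0 1]
T4·…·T1 = [-3 0 0 -1; 0 -1 0 2; 0 0 3 -1; 0 0 0 1]
T5·…·T1 = [-6 0 0 -2; 0 3 0 -6; 0 0 -9 3; 0 0 0 1]
T6·…·T1 = [-6 0 0 -1; 0 3 0 -12; 0 0 -9 0; 0 0 0 1]

T = [-6 0 0 -1; 0 3 0 -12; 0 0 -9 0; 0 0 0 1]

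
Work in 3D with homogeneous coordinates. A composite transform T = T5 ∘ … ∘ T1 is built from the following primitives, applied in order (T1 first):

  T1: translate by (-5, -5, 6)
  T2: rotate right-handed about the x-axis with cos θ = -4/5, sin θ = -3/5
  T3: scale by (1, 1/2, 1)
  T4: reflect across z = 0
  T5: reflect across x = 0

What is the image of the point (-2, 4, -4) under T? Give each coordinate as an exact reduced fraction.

T(p) = (7, 1, 1)

T1 translate by (-5, -5, 6): (-2, 4, -4) → (-7, -1, 2)
T2 rotate right-handed about the x-axis with cos θ = -4/5, sin θ = -3/5: (-7, -1, 2) → (-7, 2, -1)
T3 scale by (1, 1/2, 1): (-7, 2, -1) → (-7, 1, -1)
T4 reflect across z = 0: (-7, 1, -1) → (-7, 1, 1)
T5 reflect across x = 0: (-7, 1, 1) → (7, 1, 1)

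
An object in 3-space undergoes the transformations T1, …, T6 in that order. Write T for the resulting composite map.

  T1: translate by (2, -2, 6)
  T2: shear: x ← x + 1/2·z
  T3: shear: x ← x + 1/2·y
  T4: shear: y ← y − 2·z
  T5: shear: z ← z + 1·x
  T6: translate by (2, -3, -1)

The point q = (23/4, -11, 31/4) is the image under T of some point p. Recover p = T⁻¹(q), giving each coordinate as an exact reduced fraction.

p = (-7/4, 4, -1)

T1 = [1 0 0 2; 0 1 0 -2; 0 0 1 6; 0 0 0 1]
T2·T1 = [1 0 1/2 5; 0 1 0 -2; 0 0 1 6; 0 0 0 1]
T3·…·T1 = [1 1/2 1/2 4; 0 1 0 -2; 0 0 1 6; 0 0 0 1]
T4·…·T1 = [1 1/2 1/2 4; 0 1 -2 -14; 0 0 1 6; 0 0 0 1]
T5·…·T1 = [1 1/2 1/2 4; 0 1 -2 -14; 1 1/2 3/2 10; 0 0 0 1]
T6·…·T1 = [1 1/2 1/2 6; 0 1 -2 -17; 1 1/2 3/2 9; 0 0 0 1]
det M = 1; M⁻¹ = [5/2 -1/2 -3/2 -10; -2 1 2 11; -1 0 1 -3; 0 0 0 1]
M⁻¹ · (23/4, -11, 31/4)ᵀ = (-7/4, 4, -1)ᵀ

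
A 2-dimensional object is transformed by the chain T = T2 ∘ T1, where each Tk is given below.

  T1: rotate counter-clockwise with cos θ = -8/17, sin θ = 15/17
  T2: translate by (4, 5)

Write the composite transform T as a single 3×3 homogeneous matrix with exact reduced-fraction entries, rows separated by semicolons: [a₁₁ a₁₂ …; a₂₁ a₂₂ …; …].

T1 = [-8/17 -15/17 0; 15/17 -8/17 0; 0 0 1]
T2·T1 = [-8/17 -15/17 4; 15/17 -8/17 5; 0 0 1]

T = [-8/17 -15/17 4; 15/17 -8/17 5; 0 0 1]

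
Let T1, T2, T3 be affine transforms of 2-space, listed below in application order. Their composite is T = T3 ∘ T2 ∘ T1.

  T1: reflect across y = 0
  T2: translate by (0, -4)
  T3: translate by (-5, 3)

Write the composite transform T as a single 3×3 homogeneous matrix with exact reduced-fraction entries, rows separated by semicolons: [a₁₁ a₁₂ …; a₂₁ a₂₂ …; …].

T = [1 0 -5; 0 -1 -1; 0 0 1]

T1 = [1 0 0; 0 -1 0; 0 0 1]
T2·T1 = [1 0 0; 0 -1 -4; 0 0 1]
T3·…·T1 = [1 0 -5; 0 -1 -1; 0 0 1]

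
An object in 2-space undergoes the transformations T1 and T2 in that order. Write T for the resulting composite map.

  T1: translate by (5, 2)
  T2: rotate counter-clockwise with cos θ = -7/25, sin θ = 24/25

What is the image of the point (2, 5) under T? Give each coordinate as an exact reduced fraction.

T(p) = (-217/25, 119/25)

T1 translate by (5, 2): (2, 5) → (7, 7)
T2 rotate counter-clockwise with cos θ = -7/25, sin θ = 24/25: (7, 7) → (-217/25, 119/25)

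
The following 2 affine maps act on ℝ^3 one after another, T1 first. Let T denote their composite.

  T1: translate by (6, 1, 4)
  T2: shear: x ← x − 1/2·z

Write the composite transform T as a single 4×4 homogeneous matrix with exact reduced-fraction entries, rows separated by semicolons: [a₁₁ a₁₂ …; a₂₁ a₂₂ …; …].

T = [1 0 -1/2 4; 0 1 0 1; 0 0 1 4; 0 0 0 1]

T1 = [1 0 0 6; 0 1 0 1; 0 0 1 4; 0 0 0 1]
T2·T1 = [1 0 -1/2 4; 0 1 0 1; 0 0 1 4; 0 0 0 1]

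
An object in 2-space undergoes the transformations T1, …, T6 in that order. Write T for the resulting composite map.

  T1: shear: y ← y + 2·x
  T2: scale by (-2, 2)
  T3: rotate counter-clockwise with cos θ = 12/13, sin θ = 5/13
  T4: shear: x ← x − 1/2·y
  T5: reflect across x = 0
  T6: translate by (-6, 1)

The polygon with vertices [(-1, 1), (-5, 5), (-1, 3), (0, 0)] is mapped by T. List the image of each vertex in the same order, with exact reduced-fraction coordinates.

image vertices: (-119/13, -1/13), (-283/13, -57/13), (-75/13, 47/13), (-6, 1)

T1 shear: y ← y + 2·x: (-1, 1) → (-1, -1); (-5, 5) → (-5, -5); (-1, 3) → (-1, 1); (0, 0) → (0, 0)
T2 scale by (-2, 2): (-1, -1) → (2, -2); (-5, -5) → (10, -10); (-1, 1) → (2, 2); (0, 0) → (0, 0)
T3 rotate counter-clockwise with cos θ = 12/13, sin θ = 5/13: (2, -2) → (34/13, -14/13); (10, -10) → (170/13, -70/13); (2, 2) → (14/13, 34/13); (0, 0) → (0, 0)
T4 shear: x ← x − 1/2·y: (34/13, -14/13) → (41/13, -14/13); (170/13, -70/13) → (205/13, -70/13); (14/13, 34/13) → (-3/13, 34/13); (0, 0) → (0, 0)
T5 reflect across x = 0: (41/13, -14/13) → (-41/13, -14/13); (205/13, -70/13) → (-205/13, -70/13); (-3/13, 34/13) → (3/13, 34/13); (0, 0) → (0, 0)
T6 translate by (-6, 1): (-41/13, -14/13) → (-119/13, -1/13); (-205/13, -70/13) → (-283/13, -57/13); (3/13, 34/13) → (-75/13, 47/13); (0, 0) → (-6, 1)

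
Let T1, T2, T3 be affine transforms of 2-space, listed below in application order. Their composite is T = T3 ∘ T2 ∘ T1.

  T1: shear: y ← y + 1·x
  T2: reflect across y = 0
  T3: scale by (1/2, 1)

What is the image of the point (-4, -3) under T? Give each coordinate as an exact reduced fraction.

T(p) = (-2, 7)

T1 shear: y ← y + 1·x: (-4, -3) → (-4, -7)
T2 reflect across y = 0: (-4, -7) → (-4, 7)
T3 scale by (1/2, 1): (-4, 7) → (-2, 7)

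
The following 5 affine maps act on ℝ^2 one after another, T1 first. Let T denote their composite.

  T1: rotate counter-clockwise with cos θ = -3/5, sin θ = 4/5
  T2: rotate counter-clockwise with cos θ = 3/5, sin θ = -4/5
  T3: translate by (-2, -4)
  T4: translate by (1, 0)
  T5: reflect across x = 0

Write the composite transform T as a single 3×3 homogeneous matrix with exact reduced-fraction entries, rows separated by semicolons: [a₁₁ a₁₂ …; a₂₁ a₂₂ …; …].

T1 = [-3/5 -4/5 0; 4/5 -3/5 0; 0 0 1]
T2·T1 = [7/25 -24/25 0; 24/25 7/25 0; 0 0 1]
T3·…·T1 = [7/25 -24/25 -2; 24/25 7/25 -4; 0 0 1]
T4·…·T1 = [7/25 -24/25 -1; 24/25 7/25 -4; 0 0 1]
T5·…·T1 = [-7/25 24/25 1; 24/25 7/25 -4; 0 0 1]

T = [-7/25 24/25 1; 24/25 7/25 -4; 0 0 1]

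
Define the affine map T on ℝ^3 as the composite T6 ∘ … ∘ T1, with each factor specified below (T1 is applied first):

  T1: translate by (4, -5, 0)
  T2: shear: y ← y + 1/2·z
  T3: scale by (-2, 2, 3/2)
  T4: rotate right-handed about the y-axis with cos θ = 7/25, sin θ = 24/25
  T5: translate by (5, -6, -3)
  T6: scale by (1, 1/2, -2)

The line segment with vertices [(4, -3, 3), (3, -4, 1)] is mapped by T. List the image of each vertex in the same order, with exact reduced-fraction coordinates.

image vertices: (121/25, -19/2, -681/25), (63/25, -23/2, -543/25)

T1 translate by (4, -5, 0): (4, -3, 3) → (8, -8, 3); (3, -4, 1) → (7, -9, 1)
T2 shear: y ← y + 1/2·z: (8, -8, 3) → (8, -13/2, 3); (7, -9, 1) → (7, -17/2, 1)
T3 scale by (-2, 2, 3/2): (8, -13/2, 3) → (-16, -13, 9/2); (7, -17/2, 1) → (-14, -17, 3/2)
T4 rotate right-handed about the y-axis with cos θ = 7/25, sin θ = 24/25: (-16, -13, 9/2) → (-4/25, -13, 831/50); (-14, -17, 3/2) → (-62/25, -17, 693/50)
T5 translate by (5, -6, -3): (-4/25, -13, 831/50) → (121/25, -19, 681/50); (-62/25, -17, 693/50) → (63/25, -23, 543/50)
T6 scale by (1, 1/2, -2): (121/25, -19, 681/50) → (121/25, -19/2, -681/25); (63/25, -23, 543/50) → (63/25, -23/2, -543/25)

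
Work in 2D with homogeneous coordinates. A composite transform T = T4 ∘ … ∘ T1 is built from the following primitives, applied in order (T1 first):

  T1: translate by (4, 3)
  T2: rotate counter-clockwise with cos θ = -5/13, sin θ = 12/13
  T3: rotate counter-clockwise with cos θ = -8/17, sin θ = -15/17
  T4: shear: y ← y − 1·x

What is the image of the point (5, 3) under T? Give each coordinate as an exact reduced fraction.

T1 translate by (4, 3): (5, 3) → (9, 6)
T2 rotate counter-clockwise with cos θ = -5/13, sin θ = 12/13: (9, 6) → (-9, 6)
T3 rotate counter-clockwise with cos θ = -8/17, sin θ = -15/17: (-9, 6) → (162/17, 87/17)
T4 shear: y ← y − 1·x: (162/17, 87/17) → (162/17, -75/17)

T(p) = (162/17, -75/17)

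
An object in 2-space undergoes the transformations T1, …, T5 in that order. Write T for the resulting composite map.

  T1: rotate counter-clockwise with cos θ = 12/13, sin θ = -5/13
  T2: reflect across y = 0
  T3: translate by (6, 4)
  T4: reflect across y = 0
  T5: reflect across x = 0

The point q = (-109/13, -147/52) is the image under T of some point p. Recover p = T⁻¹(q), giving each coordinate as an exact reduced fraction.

T1 = [12/13 5/13 0; -5/13 12/13 0; 0 0 1]
T2·T1 = [12/13 5/13 0; 5/13 -12/13 0; 0 0 1]
T3·…·T1 = [12/13 5/13 6; 5/13 -12/13 4; 0 0 1]
T4·…·T1 = [12/13 5/13 6; -5/13 12/13 -4; 0 0 1]
T5·…·T1 = [-12/13 -5/13 -6; -5/13 12/13 -4; 0 0 1]
det M = -1; M⁻¹ = [-12/13 -5/13 -92/13; -5/13 12/13 18/13; 0 0 1]
M⁻¹ · (-109/13, -147/52)ᵀ = (7/4, 2)ᵀ

p = (7/4, 2)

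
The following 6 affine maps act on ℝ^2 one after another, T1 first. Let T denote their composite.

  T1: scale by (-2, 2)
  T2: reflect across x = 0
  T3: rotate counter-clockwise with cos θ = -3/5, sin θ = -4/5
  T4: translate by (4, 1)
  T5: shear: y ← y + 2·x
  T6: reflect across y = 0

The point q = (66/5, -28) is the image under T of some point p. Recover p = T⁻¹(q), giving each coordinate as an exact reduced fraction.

p = (-3, 7/2)

T1 = [-2 0 0; 0 2 0; 0 0 1]
T2·T1 = [2 0 0; 0 2 0; 0 0 1]
T3·…·T1 = [-6/5 8/5 0; -8/5 -6/5 0; 0 0 1]
T4·…·T1 = [-6/5 8/5 4; -8/5 -6/5 1; 0 0 1]
T5·…·T1 = [-6/5 8/5 4; -4 2 9; 0 0 1]
T6·…·T1 = [-6/5 8/5 4; 4 -2 -9; 0 0 1]
det M = -4; M⁻¹ = [1/2 2/5 8/5; 1 3/10 -13/10; 0 0 1]
M⁻¹ · (66/5, -28)ᵀ = (-3, 7/2)ᵀ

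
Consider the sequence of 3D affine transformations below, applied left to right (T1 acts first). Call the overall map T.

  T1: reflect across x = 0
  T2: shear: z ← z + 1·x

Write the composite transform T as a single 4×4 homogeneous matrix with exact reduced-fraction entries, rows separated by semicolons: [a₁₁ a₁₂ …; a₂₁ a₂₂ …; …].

T = [-1 0 0 0; 0 1 0 0; -1 0 1 0; 0 0 0 1]

T1 = [-1 0 0 0; 0 1 0 0; 0 0 1 0; 0 0 0 1]
T2·T1 = [-1 0 0 0; 0 1 0 0; -1 0 1 0; 0 0 0 1]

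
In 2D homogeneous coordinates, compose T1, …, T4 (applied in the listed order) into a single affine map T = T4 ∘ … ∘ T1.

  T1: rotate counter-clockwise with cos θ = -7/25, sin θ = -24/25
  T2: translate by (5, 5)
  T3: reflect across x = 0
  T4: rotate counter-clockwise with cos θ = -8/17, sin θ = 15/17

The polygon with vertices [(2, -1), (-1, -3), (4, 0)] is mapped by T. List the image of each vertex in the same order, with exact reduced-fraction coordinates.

T1 rotate counter-clockwise with cos θ = -7/25, sin θ = -24/25: (2, -1) → (-38/25, -41/25); (-1, -3) → (-13/5, 9/5); (4, 0) → (-28/25, -96/25)
T2 translate by (5, 5): (-38/25, -41/25) → (87/25, 84/25); (-13/5, 9/5) → (12/5, 34/5); (-28/25, -96/25) → (97/25, 29/25)
T3 reflect across x = 0: (87/25, 84/25) → (-87/25, 84/25); (12/5, 34/5) → (-12/5, 34/5); (97/25, 29/25) → (-97/25, 29/25)
T4 rotate counter-clockwise with cos θ = -8/17, sin θ = 15/17: (-87/25, 84/25) → (-564/425, -1977/425); (-12/5, 34/5) → (-414/85, -452/85); (-97/25, 29/25) → (341/425, -1687/425)

image vertices: (-564/425, -1977/425), (-414/85, -452/85), (341/425, -1687/425)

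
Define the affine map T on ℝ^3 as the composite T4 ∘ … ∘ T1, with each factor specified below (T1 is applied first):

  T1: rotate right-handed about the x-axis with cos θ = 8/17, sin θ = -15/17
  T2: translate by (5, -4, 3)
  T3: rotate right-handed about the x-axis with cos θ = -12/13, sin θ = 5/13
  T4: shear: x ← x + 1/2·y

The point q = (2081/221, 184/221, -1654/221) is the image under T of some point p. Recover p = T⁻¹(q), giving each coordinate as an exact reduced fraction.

p = (4, -3, 2)

T1 = [1 0 0 0; 0 8/17 15/17 0; 0 -15/17 8/17 0; 0 0 0 1]
T2·T1 = [1 0 0 5; 0 8/17 15/17 -4; 0 -15/17 8/17 3; 0 0 0 1]
T3·…·T1 = [1 0 0 5; 0 -21/221 -220/221 33/13; 0 220/221 -21/221 -56/13; 0 0 0 1]
T4·…·T1 = [1 -21/442 -110/221 163/26; 0 -21/221 -220/221 33/13; 0 220/221 -21/221 -56/13; 0 0 0 1]
det M = 1; M⁻¹ = [1 -1/2 0 -5; 0 -21/221 220/221 77/17; 0 -220/221 -21/221 36/17; 0 0 0 1]
M⁻¹ · (2081/221, 184/221, -1654/221)ᵀ = (4, -3, 2)ᵀ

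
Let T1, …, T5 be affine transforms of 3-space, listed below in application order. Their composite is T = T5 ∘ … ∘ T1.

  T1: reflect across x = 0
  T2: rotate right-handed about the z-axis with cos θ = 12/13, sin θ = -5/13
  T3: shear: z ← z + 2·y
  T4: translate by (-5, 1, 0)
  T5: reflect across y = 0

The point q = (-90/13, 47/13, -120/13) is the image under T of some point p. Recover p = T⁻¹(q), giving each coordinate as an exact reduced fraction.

T1 = [-1 0 0 0; 0 1 0 0; 0 0 1 0; 0 0 0 1]
T2·T1 = [-12/13 5/13 0 0; 5/13 12/13 0 0; 0 0 1 0; 0 0 0 1]
T3·…·T1 = [-12/13 5/13 0 0; 5/13 12/13 0 0; 10/13 24/13 1 0; 0 0 0 1]
T4·…·T1 = [-12/13 5/13 0 -5; 5/13 12/13 0 1; 10/13 24/13 1 0; 0 0 0 1]
T5·…·T1 = [-12/13 5/13 0 -5; -5/13 -12/13 0 -1; 10/13 24/13 1 0; 0 0 0 1]
det M = 1; M⁻¹ = [-12/13 -5/13 0 -5; 5/13 -12/13 0 1; 0 2 1 2; 0 0 0 1]
M⁻¹ · (-90/13, 47/13, -120/13)ᵀ = (0, -5, 0)ᵀ

p = (0, -5, 0)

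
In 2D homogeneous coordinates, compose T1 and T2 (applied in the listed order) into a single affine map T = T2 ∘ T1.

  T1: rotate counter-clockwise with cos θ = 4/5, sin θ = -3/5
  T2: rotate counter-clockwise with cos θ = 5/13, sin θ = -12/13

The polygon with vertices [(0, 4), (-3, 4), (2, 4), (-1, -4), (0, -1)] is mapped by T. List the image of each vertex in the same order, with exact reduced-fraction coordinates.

T1 rotate counter-clockwise with cos θ = 4/5, sin θ = -3/5: (0, 4) → (12/5, 16/5); (-3, 4) → (0, 5); (2, 4) → (4, 2); (-1, -4) → (-16/5, -13/5); (0, -1) → (-3/5, -4/5)
T2 rotate counter-clockwise with cos θ = 5/13, sin θ = -12/13: (12/5, 16/5) → (252/65, -64/65); (0, 5) → (60/13, 25/13); (4, 2) → (44/13, -38/13); (-16/5, -13/5) → (-236/65, 127/65); (-3/5, -4/5) → (-63/65, 16/65)

image vertices: (252/65, -64/65), (60/13, 25/13), (44/13, -38/13), (-236/65, 127/65), (-63/65, 16/65)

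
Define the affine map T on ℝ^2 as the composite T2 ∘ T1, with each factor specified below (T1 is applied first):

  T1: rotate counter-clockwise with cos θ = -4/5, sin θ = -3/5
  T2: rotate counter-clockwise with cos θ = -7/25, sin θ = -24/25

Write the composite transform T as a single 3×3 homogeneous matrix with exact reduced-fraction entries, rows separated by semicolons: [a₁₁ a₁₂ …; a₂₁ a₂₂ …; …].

T1 = [-4/5 3/5 0; -3/5 -4/5 0; 0 0 1]
T2·T1 = [-44/125 -117/125 0; 117/125 -44/125 0; 0 0 1]

T = [-44/125 -117/125 0; 117/125 -44/125 0; 0 0 1]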